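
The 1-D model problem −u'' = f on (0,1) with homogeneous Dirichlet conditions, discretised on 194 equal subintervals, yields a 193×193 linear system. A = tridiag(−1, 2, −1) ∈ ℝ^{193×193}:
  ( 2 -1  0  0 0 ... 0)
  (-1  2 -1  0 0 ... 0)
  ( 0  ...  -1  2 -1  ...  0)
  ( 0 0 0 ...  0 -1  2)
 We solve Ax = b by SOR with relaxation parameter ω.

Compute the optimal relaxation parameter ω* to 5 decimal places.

ω* = 1.96813

[ρ_J] n=193: ρ(B_J) = cos(π/(n+1)) = cos(π/194) = 0.99987.
√(1−ρ_J²) = |sin(π/194)| = 0.016193
ω* = 2/(1+0.016193) = 1.96813
Hence ρ(B_{ω*}) = 1.96813 − 1 = 0.96813.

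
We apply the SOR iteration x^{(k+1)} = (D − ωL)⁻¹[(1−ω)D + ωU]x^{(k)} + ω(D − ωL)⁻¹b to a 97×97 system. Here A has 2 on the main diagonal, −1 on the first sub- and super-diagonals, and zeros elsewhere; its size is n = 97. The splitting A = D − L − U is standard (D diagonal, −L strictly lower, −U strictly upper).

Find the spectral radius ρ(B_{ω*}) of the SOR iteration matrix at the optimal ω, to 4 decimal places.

ρ_SOR = 0.9379

n=97: λ(B_J) = 1 − λ(A)/2 = cos(kπ/98); k=1 gives ρ_J = 0.9995.
1 − cos²(π/98) = sin²(π/98) ⇒ √(1−ρ_J²) = sin(π/98) = 0.03205.
Young: ω* = 2/(1+√(1−ρ_J²)) = 2/(1+0.03205) = 2/1.03205 = 1.9379.
Hence ρ(B_{ω*}) = 1.9379 − 1 = 0.9379.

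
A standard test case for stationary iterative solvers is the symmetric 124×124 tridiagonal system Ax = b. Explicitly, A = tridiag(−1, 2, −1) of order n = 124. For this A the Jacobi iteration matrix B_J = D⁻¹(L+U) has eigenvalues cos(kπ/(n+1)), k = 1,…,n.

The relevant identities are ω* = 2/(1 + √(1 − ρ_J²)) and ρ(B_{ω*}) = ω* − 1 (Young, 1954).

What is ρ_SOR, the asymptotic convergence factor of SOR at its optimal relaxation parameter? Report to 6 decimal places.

ρ_SOR = 0.950972

½·tridiag(1,0,1) at n=124: λ_k = cos(kπ/125); max |λ| at k=1 ⇒ ρ_J = cos(π/125) ≈ 0.999684.
√(1−ρ_J²) = |sin(π/125)| = 0.0251301
So ω* = 2/1.0251301 = 1.950972 (Young).
ρ(B_{ω*}) = ω*−1 = 0.950972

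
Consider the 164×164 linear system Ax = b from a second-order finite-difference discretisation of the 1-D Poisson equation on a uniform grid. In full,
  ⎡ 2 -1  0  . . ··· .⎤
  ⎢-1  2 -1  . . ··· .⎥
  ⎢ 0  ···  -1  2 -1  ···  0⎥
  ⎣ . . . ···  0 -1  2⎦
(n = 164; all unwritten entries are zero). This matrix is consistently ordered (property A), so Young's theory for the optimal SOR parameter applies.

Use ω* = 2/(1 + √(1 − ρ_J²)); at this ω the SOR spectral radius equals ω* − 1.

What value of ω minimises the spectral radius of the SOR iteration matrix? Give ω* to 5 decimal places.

ω* = 1.96263

B_J for the 164×164 system has eigenvalues cos(kπ/165); ρ_J = cos(π/165) = 0.99982.
root = sin(π/165) = 0.019039  (since 1−cos² = sin²).
Young: ω* = 2/(1+√(1−ρ_J²)) = 2/(1+0.019039) = 2/1.019039 = 1.96263.
[ρ_SOR] ω* − 1 = 0.96263.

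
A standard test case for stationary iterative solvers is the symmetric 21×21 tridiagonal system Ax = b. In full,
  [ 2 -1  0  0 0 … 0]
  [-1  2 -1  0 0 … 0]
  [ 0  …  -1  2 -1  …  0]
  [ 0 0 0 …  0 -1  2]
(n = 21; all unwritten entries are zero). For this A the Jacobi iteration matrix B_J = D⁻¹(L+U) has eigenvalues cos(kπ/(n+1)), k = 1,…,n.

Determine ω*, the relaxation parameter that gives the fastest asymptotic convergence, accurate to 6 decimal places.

ω* = 1.750831

½·tridiag(1,0,1) at n=21: λ_k = cos(kπ/22); max |λ| at k=1 ⇒ ρ_J = cos(π/22) ≈ 0.989821.
root = sin(π/22) = 0.1423148  (since 1−cos² = sin²).
ω* = 2/(1 + 0.1423148) = 2/1.1423148 = 1.750831.
ρ_SOR = ω* − 1 ≈ 0.750831.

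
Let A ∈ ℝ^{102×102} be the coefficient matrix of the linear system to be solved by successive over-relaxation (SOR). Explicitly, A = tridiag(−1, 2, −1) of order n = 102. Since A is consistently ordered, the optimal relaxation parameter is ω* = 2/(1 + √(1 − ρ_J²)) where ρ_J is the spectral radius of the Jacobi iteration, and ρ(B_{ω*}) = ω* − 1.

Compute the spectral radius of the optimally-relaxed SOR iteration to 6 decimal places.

ρ_SOR = 0.940813

spectrum of D⁻¹(L+U) = {cos(kπ/103) : 1≤k≤102}; ρ_J = cos(π/103) = 0.999535.
1 − cos²(π/103) = sin²(π/103) ⇒ √(1−ρ_J²) = sin(π/103) = 0.0304962.
Young: ω* = 2/(1+√(1−ρ_J²)) = 2/(1+0.0304962) = 2/1.0304962 = 1.940813.
ρ_SOR = ω* − 1 = 1.940813 − 1 = 0.940813.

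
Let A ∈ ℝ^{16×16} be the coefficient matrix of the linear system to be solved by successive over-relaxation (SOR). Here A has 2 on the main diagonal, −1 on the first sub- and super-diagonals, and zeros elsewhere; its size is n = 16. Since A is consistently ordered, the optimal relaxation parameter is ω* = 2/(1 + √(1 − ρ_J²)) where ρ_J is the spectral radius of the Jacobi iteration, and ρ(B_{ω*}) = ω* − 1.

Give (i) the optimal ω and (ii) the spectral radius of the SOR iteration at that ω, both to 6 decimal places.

ρ_J = max_k |cos(kπ/17)| = cos(π/17) = 0.982973
1 − cos²(π/17) = sin²(π/17) ⇒ √(1−ρ_J²) = sin(π/17) = 0.1837495.
Then 2/(1+√(1−ρ_J²)) = 2/(1+0.1837495); ω* = 2/1.1837495 = 1.689547.
At ω = 1.689547 every |λ(B_ω)| = ω−1, so ρ_SOR = 0.689547.

ω* = 1.689547, ρ_SOR = 0.689547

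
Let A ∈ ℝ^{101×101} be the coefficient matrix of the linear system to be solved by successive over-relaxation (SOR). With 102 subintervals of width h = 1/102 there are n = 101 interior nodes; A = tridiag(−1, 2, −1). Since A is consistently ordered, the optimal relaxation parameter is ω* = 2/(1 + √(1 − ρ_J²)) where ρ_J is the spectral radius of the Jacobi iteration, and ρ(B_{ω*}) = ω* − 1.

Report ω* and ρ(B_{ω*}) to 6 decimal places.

½·tridiag(1,0,1) at n=101: λ_k = cos(kπ/102); max |λ| at k=1 ⇒ ρ_J = cos(π/102) ≈ 0.999526.
root = sin(π/102) = 0.0307951  (since 1−cos² = sin²).
[ω*] 2 ÷ (1 + 0.0307951) = 2 ÷ 1.0307951 = 1.940250.
ρ(B_{ω*}) = ω*−1 = 0.940250

ω* = 1.940250, ρ_SOR = 0.940250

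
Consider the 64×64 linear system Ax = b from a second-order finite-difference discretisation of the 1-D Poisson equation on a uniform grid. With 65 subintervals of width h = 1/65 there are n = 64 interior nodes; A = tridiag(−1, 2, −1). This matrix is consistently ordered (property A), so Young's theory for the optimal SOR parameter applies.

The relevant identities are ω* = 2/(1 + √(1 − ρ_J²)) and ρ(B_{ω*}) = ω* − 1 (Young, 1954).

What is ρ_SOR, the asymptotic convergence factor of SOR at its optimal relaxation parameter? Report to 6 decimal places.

½·tridiag(1,0,1) at n=64: λ_k = cos(kπ/65); max |λ| at k=1 ⇒ ρ_J = cos(π/65) ≈ 0.998832.
√(1−ρ_J²) simplifies to sin(π/65) = 0.0483134.
So ω* = 2/1.0483134 = 1.907826 (Young).
ρ_SOR = ω* − 1 ≈ 0.907826.

ρ_SOR = 0.907826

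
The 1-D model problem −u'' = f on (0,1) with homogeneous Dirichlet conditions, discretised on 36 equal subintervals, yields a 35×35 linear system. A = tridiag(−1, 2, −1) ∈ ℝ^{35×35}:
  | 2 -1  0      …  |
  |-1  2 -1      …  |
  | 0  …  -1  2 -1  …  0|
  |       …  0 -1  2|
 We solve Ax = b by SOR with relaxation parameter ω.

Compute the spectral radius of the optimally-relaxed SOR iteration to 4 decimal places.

n=35: λ(B_J) = 1 − λ(A)/2 = cos(kπ/36); k=1 gives ρ_J = 0.9962.
1 − cos²(π/36) = sin²(π/36) ⇒ √(1−ρ_J²) = sin(π/36) = 0.08716.
So ω* = 2/1.08716 = 1.8397 (Young).
and ρ(B_{ω*}) = 1.8397 − 1 = 0.8397.

ρ_SOR = 0.8397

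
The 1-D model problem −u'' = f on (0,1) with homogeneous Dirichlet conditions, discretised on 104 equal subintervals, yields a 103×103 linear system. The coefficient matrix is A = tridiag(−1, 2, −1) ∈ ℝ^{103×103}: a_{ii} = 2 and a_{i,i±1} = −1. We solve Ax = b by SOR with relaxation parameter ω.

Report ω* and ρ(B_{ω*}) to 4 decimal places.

ω* = 1.9414, ρ_SOR = 0.9414

[ρ_J] n=103: ρ(B_J) = cos(π/(n+1)) = cos(π/104) = 0.9995.
root = sin(π/104) = 0.03020  (since 1−cos² = sin²).
[ω*] 2 ÷ (1 + 0.03020) = 2 ÷ 1.03020 = 1.9414.
ρ(B_{ω*}) = ω*−1 = 0.9414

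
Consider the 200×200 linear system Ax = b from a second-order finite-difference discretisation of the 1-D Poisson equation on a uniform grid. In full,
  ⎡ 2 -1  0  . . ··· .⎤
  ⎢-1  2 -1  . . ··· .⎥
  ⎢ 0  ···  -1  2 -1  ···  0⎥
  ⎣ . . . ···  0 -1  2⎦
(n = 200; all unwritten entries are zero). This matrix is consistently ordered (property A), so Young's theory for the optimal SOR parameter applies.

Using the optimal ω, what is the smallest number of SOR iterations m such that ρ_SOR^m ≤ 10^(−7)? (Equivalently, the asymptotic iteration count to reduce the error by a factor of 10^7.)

m = 516

n=200: λ(B_J) = 1 − λ(A)/2 = cos(kπ/201); k=1 gives ρ_J = 0.9998779.
√(1−ρ_J²) simplifies to sin(π/201) = 0.0156292.
Young: ω* = 2/(1+√(1−ρ_J²)) = 2/(1+0.0156292) = 2/1.0156292 = 1.9692226.
ρ_SOR = ω* − 1 ≈ 0.9692226.
ρ_SOR^m ≤ 10^(−7) ⇔ m ≥ 7·ln10/(−ln 0.9692226) = 16.1181/0.031261 = 515.598; m = ⌈515.598⌉ = 516.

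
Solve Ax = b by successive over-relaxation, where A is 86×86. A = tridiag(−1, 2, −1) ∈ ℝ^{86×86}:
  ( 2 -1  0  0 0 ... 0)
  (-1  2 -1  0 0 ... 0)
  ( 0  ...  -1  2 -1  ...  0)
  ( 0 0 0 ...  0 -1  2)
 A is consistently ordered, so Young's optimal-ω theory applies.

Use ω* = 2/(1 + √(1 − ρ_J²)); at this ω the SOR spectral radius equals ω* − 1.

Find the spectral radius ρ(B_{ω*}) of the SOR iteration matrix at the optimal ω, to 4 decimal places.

ρ_SOR = 0.9303

n=86: λ(B_J) = 1 − λ(A)/2 = cos(kπ/87); k=1 gives ρ_J = 0.9993.
root = sin(π/87) = 0.03610  (since 1−cos² = sin²).
So ω* = 2/1.03610 = 1.9303 (Young).
ρ_SOR = ω* − 1 = 1.9303 − 1 = 0.9303.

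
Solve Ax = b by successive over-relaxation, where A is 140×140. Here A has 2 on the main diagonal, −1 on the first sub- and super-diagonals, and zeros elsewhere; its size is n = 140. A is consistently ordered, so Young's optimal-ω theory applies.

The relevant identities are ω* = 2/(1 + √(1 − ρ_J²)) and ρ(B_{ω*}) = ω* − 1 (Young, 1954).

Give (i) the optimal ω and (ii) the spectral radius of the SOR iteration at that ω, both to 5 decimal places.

n=140: λ(B_J) = 1 − λ(A)/2 = cos(kπ/141); k=1 gives ρ_J = 0.99975.
√(1−ρ_J²) = |sin(π/141)| = 0.022279
So ω* = 2/1.022279 = 1.95641 (Young).
[ρ_SOR] ω* − 1 = 0.95641.

ω* = 1.95641, ρ_SOR = 0.95641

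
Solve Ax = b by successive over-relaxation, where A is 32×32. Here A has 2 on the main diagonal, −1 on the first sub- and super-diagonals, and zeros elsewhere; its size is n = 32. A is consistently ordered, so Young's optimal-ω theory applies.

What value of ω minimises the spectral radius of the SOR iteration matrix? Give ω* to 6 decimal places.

½·tridiag(1,0,1) at n=32: λ_k = cos(kπ/33); max |λ| at k=1 ⇒ ρ_J = cos(π/33) ≈ 0.995472.
√(1−ρ_J²) = |sin(π/33)| = 0.0950560
[ω*] 2 ÷ (1 + 0.0950560) = 2 ÷ 1.0950560 = 1.826391.
ρ(B_{ω*}) = ω*−1 = 0.826391

ω* = 1.826391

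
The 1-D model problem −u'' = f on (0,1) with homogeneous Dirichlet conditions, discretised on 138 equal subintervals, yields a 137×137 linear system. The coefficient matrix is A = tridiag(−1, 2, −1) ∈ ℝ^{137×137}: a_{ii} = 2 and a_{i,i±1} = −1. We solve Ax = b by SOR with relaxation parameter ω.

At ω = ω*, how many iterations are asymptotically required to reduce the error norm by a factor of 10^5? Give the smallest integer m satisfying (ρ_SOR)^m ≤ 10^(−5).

m = 253

ρ_J = max_k |cos(kπ/138)| = cos(π/138) = 0.9997409
1 − cos²(π/138) = sin²(π/138) ⇒ √(1−ρ_J²) = sin(π/138) = 0.0227632.
ω* = 2/(1 + 0.0227632) = 2/1.0227632 = 1.9554869.
Hence ρ(B_{ω*}) = 1.9554869 − 1 = 0.9554869.
(0.9554869)^m ≤ 10^{−5}  ⇒  m·ln(0.9554869) ≤ −5·ln10  ⇒  m ≥ 252.841  ⇒  m = 253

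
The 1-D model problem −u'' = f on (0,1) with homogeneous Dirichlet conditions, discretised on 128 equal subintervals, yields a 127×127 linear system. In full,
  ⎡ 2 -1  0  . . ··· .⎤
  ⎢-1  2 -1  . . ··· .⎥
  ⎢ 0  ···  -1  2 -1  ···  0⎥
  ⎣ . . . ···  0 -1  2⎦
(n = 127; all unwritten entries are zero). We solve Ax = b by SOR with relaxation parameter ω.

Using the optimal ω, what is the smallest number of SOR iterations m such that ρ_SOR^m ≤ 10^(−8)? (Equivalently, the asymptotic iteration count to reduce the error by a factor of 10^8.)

m = 376

With n=127, ρ(Jacobi) = cos(π/128) = 0.9996988.
√(1−ρ_J²) simplifies to sin(π/128) = 0.0245412.
ω* = 2/(1+0.0245412) = 1.9520933
At ω = 1.9520933 every |λ(B_ω)| = ω−1, so ρ_SOR = 0.9520933.
(0.9520933)^m ≤ 10^{−8}  ⇒  m·ln(0.9520933) ≤ −8·ln10  ⇒  m ≥ 375.227  ⇒  m = 376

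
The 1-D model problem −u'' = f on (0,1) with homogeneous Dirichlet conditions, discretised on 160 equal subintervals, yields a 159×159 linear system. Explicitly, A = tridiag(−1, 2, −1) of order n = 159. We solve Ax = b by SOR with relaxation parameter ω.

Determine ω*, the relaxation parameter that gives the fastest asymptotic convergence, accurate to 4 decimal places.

½·tridiag(1,0,1) at n=159: λ_k = cos(kπ/160); max |λ| at k=1 ⇒ ρ_J = cos(π/160) ≈ 0.9998.
root = sin(π/160) = 0.01963  (since 1−cos² = sin²).
ω* = 2/(1 + 0.01963) = 2/1.01963 = 1.9615.
ρ(B_{ω*}) = ω*−1 = 0.9615

ω* = 1.9615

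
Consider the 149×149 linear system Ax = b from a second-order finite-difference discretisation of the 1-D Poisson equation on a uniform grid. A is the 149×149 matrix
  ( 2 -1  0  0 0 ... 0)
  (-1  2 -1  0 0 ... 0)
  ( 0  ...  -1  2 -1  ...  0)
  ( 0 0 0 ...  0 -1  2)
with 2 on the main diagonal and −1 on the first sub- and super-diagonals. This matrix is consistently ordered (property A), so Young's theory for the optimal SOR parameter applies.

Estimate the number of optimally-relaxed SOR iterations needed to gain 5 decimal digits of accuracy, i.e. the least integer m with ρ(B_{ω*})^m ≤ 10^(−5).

m = 275

[ρ_J] n=149: ρ(B_J) = cos(π/(n+1)) = cos(π/150) = 0.9997807.
root = sin(π/150) = 0.0209424  (since 1−cos² = sin²).
ω* = 2/(1 + 0.0209424) = 2/1.0209424 = 1.9589744.
ρ(B_{ω*}) = ω*−1 = 0.9589744
(0.9589744)^m ≤ 10^{−5}  ⇒  m·ln(0.9589744) ≤ −5·ln10  ⇒  m ≥ 274.831  ⇒  m = 275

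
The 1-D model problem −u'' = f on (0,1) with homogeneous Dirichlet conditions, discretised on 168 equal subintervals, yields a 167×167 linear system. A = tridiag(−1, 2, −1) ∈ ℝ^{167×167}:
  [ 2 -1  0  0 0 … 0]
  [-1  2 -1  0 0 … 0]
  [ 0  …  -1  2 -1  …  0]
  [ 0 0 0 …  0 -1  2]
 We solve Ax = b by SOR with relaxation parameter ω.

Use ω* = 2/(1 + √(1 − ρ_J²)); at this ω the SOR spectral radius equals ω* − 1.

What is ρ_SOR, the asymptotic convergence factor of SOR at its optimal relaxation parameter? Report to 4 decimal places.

ρ_SOR = 0.9633

[ρ_J] n=167: ρ(B_J) = cos(π/(n+1)) = cos(π/168) = 0.9998.
√(1 − cos²(π/168)) = sin(π/168) ≈ 0.01870.
[ω*] 2 ÷ (1 + 0.01870) = 2 ÷ 1.01870 = 1.9633.
[ρ_SOR] ω* − 1 = 0.9633.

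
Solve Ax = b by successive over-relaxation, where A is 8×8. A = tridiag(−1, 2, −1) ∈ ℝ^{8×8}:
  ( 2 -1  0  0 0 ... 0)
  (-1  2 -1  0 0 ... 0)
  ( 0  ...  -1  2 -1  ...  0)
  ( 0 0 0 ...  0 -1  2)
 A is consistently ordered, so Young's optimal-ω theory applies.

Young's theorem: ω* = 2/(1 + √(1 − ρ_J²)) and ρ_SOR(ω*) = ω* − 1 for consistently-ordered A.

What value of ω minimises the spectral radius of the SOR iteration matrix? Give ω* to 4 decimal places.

ω* = 1.4903

n=8: λ(B_J) = 1 − λ(A)/2 = cos(kπ/9); k=1 gives ρ_J = 0.9397.
√(1−ρ_J²) = |sin(π/9)| = 0.34202
Young: ω* = 2/(1+√(1−ρ_J²)) = 2/(1+0.34202) = 2/1.34202 = 1.4903.
and ρ(B_{ω*}) = 1.4903 − 1 = 0.4903.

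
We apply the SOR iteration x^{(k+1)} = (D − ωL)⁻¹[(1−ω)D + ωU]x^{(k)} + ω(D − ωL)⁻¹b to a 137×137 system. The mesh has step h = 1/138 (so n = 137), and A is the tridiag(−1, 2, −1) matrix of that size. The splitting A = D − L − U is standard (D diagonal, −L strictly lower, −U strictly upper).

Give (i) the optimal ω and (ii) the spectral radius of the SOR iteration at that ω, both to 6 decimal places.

spectrum of D⁻¹(L+U) = {cos(kπ/138) : 1≤k≤137}; ρ_J = cos(π/138) = 0.999741.
root = sin(π/138) = 0.0227632  (since 1−cos² = sin²).
ω* = 2 / (1 + 0.0227632) = 2 / 1.0227632 ≈ 1.955487.
[ρ_SOR] ω* − 1 = 0.955487.

ω* = 1.955487, ρ_SOR = 0.955487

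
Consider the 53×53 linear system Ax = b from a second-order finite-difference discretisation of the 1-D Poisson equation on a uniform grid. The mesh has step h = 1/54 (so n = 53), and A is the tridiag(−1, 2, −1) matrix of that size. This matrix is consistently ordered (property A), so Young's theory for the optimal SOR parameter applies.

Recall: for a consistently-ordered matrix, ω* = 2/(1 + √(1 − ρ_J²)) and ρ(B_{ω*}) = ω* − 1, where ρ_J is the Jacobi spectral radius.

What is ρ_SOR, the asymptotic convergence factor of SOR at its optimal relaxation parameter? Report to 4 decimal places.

½·tridiag(1,0,1) at n=53: λ_k = cos(kπ/54); max |λ| at k=1 ⇒ ρ_J = cos(π/54) ≈ 0.9983.
√(1−ρ_J²) = |sin(π/54)| = 0.05814
Young: ω* = 2/(1+√(1−ρ_J²)) = 2/(1+0.05814) = 2/1.05814 = 1.8901.
Hence ρ(B_{ω*}) = 1.8901 − 1 = 0.8901.

ρ_SOR = 0.8901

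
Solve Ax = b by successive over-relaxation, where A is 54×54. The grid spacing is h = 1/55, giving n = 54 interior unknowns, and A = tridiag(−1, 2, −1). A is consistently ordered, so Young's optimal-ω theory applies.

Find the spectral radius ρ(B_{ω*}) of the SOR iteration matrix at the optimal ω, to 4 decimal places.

With n=54, ρ(Jacobi) = cos(π/55) = 0.9984.
root = sin(π/55) = 0.05709  (since 1−cos² = sin²).
Then 2/(1+√(1−ρ_J²)) = 2/(1+0.05709); ω* = 2/1.05709 = 1.8920.
ρ_SOR = ω* − 1 ≈ 0.8920.

ρ_SOR = 0.8920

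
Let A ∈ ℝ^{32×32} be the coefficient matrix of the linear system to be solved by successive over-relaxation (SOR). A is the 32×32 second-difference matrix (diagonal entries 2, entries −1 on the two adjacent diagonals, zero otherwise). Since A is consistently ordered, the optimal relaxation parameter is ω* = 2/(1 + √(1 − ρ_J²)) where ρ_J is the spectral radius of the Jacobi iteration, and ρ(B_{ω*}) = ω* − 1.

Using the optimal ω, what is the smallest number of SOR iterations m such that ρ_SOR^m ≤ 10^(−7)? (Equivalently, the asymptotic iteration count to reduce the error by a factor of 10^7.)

n=32: λ(B_J) = 1 − λ(A)/2 = cos(kπ/33); k=1 gives ρ_J = 0.9954719.
√(1 − cos²(π/33)) = sin(π/33) ≈ 0.0950560.
ω* = 2 / (1 + 0.0950560) = 2 / 1.0950560 ≈ 1.8263906.
ρ_SOR = ω* − 1 = 1.8263906 − 1 = 0.8263906.
Need (0.8263906)^m ≤ 10^(−7): m ≥ 7·ln10/|ln 0.8263906| = 16.1181/0.190688 = 84.526 ⇒ m = 85.

m = 85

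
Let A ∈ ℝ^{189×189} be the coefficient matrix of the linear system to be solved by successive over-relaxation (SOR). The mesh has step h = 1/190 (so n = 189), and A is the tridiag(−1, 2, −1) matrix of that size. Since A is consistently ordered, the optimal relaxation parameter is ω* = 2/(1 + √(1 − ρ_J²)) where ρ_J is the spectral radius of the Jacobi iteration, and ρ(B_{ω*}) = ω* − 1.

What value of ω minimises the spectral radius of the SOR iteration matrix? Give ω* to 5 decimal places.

ω* = 1.96747

B_J for the 189×189 system has eigenvalues cos(kπ/190); ρ_J = cos(π/190) = 0.99986.
root = sin(π/190) = 0.016534  (since 1−cos² = sin²).
Then 2/(1+√(1−ρ_J²)) = 2/(1+0.016534); ω* = 2/1.016534 = 1.96747.
and ρ(B_{ω*}) = 1.96747 − 1 = 0.96747.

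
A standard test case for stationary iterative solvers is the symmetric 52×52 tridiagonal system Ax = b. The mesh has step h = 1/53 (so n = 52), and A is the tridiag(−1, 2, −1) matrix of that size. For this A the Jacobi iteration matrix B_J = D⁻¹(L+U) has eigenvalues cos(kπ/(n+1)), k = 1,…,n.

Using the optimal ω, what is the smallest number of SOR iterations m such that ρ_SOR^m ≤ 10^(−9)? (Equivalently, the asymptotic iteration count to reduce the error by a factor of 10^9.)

[ρ_J] n=52: ρ(B_J) = cos(π/(n+1)) = cos(π/53) = 0.9982437.
root = sin(π/53) = 0.0592406  (since 1−cos² = sin²).
[ω*] 2 ÷ (1 + 0.0592406) = 2 ÷ 1.0592406 = 1.8881451.
ρ_SOR = ω* − 1 = 1.8881451 − 1 = 0.8881451.
9·ln10 = 20.7233; −ln(0.8881451) = 0.11862; m = ⌈20.7233/0.11862⌉ = ⌈174.703⌉ = 175.

m = 175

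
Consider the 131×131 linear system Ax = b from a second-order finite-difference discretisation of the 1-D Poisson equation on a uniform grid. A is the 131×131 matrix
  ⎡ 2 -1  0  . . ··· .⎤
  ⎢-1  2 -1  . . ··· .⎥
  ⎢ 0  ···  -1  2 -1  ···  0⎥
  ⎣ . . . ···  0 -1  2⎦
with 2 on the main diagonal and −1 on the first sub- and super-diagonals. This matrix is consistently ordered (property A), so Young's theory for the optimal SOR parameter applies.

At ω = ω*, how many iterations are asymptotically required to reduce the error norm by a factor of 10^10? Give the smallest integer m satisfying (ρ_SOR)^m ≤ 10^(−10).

m = 484

B_J for the 131×131 system has eigenvalues cos(kπ/132); ρ_J = cos(π/132) = 0.9997168.
1 − cos²(π/132) = sin²(π/132) ⇒ √(1−ρ_J²) = sin(π/132) = 0.0237977.
[ω*] 2 ÷ (1 + 0.0237977) = 2 ÷ 1.0237977 = 1.9535109.
[ρ_SOR] ω* − 1 = 0.9535109.
m ≥ 10·ln10 / (−ln 0.9535109) = 483.693; smallest integer m = 484.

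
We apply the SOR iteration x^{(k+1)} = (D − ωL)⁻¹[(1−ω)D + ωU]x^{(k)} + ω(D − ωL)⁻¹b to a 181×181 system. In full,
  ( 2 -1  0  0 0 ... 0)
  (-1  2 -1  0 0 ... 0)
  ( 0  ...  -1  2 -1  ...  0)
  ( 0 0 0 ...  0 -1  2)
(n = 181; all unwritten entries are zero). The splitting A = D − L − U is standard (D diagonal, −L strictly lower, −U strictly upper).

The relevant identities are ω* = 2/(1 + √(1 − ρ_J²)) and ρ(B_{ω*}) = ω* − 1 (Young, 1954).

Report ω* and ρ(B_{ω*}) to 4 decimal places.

With n=181, ρ(Jacobi) = cos(π/182) = 0.9999.
√(1−ρ_J²) simplifies to sin(π/182) = 0.01726.
Young: ω* = 2/(1+√(1−ρ_J²)) = 2/(1+0.01726) = 2/1.01726 = 1.9661.
Hence ρ(B_{ω*}) = 1.9661 − 1 = 0.9661.

ω* = 1.9661, ρ_SOR = 0.9661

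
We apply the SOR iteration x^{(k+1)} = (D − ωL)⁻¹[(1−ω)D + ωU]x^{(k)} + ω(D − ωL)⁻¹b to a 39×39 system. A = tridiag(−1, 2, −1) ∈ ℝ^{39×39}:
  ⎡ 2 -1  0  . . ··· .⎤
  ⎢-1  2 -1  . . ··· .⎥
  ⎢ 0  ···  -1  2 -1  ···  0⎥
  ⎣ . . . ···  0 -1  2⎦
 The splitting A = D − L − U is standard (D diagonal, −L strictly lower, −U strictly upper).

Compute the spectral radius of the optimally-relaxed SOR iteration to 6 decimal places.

ρ_SOR = 0.854498

spectrum of D⁻¹(L+U) = {cos(kπ/40) : 1≤k≤39}; ρ_J = cos(π/40) = 0.996917.
√(1−ρ_J²) = |sin(π/40)| = 0.0784591
ω* = 2 / (1 + 0.0784591) = 2 / 1.0784591 ≈ 1.854498.
ρ_SOR = ω* − 1 = 1.854498 − 1 = 0.854498.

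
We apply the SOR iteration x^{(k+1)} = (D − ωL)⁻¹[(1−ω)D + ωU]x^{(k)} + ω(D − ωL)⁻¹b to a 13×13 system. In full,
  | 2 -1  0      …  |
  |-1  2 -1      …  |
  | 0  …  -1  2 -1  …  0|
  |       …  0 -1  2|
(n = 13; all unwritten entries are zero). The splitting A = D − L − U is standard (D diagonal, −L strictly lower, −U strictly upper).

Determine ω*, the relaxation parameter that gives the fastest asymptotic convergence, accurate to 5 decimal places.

ω* = 1.63596

½·tridiag(1,0,1) at n=13: λ_k = cos(kπ/14); max |λ| at k=1 ⇒ ρ_J = cos(π/14) ≈ 0.97493.
√(1−ρ_J²) simplifies to sin(π/14) = 0.222521.
ω* = 2/(1 + 0.222521) = 2/1.222521 = 1.63596.
At ω = 1.63596 every |λ(B_ω)| = ω−1, so ρ_SOR = 0.63596.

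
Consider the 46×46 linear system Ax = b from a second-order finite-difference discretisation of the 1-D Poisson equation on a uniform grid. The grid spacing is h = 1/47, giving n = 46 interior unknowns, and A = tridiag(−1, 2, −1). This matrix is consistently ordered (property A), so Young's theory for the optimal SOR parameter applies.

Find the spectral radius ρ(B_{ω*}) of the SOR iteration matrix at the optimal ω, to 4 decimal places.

½·tridiag(1,0,1) at n=46: λ_k = cos(kπ/47); max |λ| at k=1 ⇒ ρ_J = cos(π/47) ≈ 0.9978.
√(1−ρ_J²) = |sin(π/47)| = 0.06679
ω* = 2/(1+0.06679) = 1.8748
Hence ρ(B_{ω*}) = 1.8748 − 1 = 0.8748.

ρ_SOR = 0.8748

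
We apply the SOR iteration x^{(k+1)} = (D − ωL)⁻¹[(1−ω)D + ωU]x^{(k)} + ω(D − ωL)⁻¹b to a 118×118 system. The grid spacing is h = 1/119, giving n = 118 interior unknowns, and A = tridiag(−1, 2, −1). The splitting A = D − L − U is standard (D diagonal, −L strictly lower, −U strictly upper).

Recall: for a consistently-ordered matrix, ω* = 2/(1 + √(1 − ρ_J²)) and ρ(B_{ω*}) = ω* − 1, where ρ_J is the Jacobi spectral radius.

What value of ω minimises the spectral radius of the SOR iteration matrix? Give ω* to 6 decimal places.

ω* = 1.948564

With n=118, ρ(Jacobi) = cos(π/119) = 0.999652.
root = sin(π/119) = 0.0263969  (since 1−cos² = sin²).
[ω*] 2 ÷ (1 + 0.0263969) = 2 ÷ 1.0263969 = 1.948564.
ρ(B_{ω*}) = ω*−1 = 0.948564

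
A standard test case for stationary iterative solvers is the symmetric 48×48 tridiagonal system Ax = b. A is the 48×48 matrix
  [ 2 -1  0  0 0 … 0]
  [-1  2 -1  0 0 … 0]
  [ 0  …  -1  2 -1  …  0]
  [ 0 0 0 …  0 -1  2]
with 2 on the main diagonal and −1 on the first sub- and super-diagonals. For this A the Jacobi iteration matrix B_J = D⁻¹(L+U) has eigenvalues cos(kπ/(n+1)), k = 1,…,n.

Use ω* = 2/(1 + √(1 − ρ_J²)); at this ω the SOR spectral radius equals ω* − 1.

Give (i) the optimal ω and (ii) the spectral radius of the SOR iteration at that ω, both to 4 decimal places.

ω* = 1.8796, ρ_SOR = 0.8796

spectrum of D⁻¹(L+U) = {cos(kπ/49) : 1≤k≤48}; ρ_J = cos(π/49) = 0.9979.
root = sin(π/49) = 0.06407  (since 1−cos² = sin²).
Young: ω* = 2/(1+√(1−ρ_J²)) = 2/(1+0.06407) = 2/1.06407 = 1.8796.
ρ_SOR = ω* − 1 = 1.8796 − 1 = 0.8796.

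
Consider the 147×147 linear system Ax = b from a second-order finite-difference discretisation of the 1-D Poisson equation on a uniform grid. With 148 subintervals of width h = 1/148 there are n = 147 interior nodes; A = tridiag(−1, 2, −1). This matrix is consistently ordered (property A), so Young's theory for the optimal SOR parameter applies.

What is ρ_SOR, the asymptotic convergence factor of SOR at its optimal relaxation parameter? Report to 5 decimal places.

ρ_SOR = 0.95843

With n=147, ρ(Jacobi) = cos(π/148) = 0.99977.
1 − cos²(π/148) = sin²(π/148) ⇒ √(1−ρ_J²) = sin(π/148) = 0.021225.
ω* = 2/(1 + 0.021225) = 2/1.021225 = 1.95843.
At ω = 1.95843 every |λ(B_ω)| = ω−1, so ρ_SOR = 0.95843.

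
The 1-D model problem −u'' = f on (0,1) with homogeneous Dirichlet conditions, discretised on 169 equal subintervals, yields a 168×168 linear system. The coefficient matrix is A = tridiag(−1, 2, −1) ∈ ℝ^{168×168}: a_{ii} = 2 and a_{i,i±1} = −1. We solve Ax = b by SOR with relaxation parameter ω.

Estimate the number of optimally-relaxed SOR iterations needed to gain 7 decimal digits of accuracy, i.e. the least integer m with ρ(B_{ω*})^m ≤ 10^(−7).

m = 434

½·tridiag(1,0,1) at n=168: λ_k = cos(kπ/169); max |λ| at k=1 ⇒ ρ_J = cos(π/169) ≈ 0.9998272.
√(1 − cos²(π/169)) = sin(π/169) ≈ 0.0185882.
[ω*] 2 ÷ (1 + 0.0185882) = 2 ÷ 1.0185882 = 1.9635020.
ρ_SOR = ω* − 1 ≈ 0.9635020.
7·ln10 = 16.1181; −ln(0.9635020) = 0.0371807; m = ⌈16.1181/0.0371807⌉ = ⌈433.507⌉ = 434.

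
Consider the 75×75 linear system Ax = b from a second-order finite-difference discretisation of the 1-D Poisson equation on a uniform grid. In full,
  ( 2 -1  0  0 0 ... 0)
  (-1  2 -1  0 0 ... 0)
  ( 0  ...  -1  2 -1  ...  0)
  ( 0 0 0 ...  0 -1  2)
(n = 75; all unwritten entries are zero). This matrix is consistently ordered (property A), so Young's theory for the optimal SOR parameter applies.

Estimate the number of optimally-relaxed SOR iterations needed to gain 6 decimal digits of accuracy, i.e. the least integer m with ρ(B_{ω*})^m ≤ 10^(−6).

m = 168

B_J for the 75×75 system has eigenvalues cos(kπ/76); ρ_J = cos(π/76) = 0.9991458.
√(1−ρ_J²) = |sin(π/76)| = 0.0413250
Then 2/(1+√(1−ρ_J²)) = 2/(1+0.0413250); ω* = 2/1.0413250 = 1.9206300.
ρ_SOR = ω* − 1 ≈ 0.9206300.
Need (0.9206300)^m ≤ 10^(−6): m ≥ 6·ln10/|ln 0.9206300| = 13.8155/0.0826971 = 167.061 ⇒ m = 168.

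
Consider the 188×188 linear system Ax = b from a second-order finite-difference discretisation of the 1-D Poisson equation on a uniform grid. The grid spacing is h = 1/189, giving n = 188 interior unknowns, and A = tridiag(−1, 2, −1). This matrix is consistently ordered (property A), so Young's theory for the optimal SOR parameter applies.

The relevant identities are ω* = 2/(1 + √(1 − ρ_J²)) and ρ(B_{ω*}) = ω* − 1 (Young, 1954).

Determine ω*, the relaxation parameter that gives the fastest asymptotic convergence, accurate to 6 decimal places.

n=188: λ(B_J) = 1 − λ(A)/2 = cos(kπ/189); k=1 gives ρ_J = 0.999862.
√(1−ρ_J²) simplifies to sin(π/189) = 0.0166214.
So ω* = 2/1.0166214 = 1.967301 (Young).
[ρ_SOR] ω* − 1 = 0.967301.

ω* = 1.967301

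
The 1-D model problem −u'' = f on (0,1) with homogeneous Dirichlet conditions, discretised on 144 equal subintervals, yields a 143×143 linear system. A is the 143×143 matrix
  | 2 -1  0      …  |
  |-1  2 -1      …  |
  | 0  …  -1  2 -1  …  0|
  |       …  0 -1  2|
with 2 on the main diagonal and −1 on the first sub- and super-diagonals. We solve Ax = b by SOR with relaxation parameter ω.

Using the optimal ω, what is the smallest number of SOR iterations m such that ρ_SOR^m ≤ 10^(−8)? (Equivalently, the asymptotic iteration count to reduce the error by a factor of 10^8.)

ρ_J = max_k |cos(kπ/144)| = cos(π/144) = 0.9997620
root = sin(π/144) = 0.0218149  (since 1−cos² = sin²).
So ω* = 2/1.0218149 = 1.9573017 (Young).
ρ_SOR = ω* − 1 ≈ 0.9573017.
m ≥ 8·ln10 / (−ln 0.9573017) = 422.138; smallest integer m = 423.

m = 423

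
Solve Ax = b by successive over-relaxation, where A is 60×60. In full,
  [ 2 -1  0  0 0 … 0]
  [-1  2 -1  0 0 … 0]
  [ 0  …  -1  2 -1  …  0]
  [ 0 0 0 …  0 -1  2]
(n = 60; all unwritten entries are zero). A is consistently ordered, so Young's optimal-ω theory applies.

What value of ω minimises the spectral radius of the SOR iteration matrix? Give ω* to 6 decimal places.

ω* = 1.902083

n=60: λ(B_J) = 1 − λ(A)/2 = cos(kπ/61); k=1 gives ρ_J = 0.998674.
√(1−ρ_J²) = |sin(π/61)| = 0.0514788
ω* = 2 / (1 + 0.0514788) = 2 / 1.0514788 ≈ 1.902083.
[ρ_SOR] ω* − 1 = 0.902083.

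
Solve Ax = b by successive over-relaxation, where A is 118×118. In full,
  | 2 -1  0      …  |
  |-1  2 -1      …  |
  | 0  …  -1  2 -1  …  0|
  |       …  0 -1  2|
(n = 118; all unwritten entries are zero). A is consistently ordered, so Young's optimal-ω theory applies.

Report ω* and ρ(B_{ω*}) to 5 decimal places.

n=118: λ(B_J) = 1 − λ(A)/2 = cos(kπ/119); k=1 gives ρ_J = 0.99965.
√(1−ρ_J²) simplifies to sin(π/119) = 0.026397.
ω* = 2 / (1 + 0.026397) = 2 / 1.026397 ≈ 1.94856.
[ρ_SOR] ω* − 1 = 0.94856.

ω* = 1.94856, ρ_SOR = 0.94856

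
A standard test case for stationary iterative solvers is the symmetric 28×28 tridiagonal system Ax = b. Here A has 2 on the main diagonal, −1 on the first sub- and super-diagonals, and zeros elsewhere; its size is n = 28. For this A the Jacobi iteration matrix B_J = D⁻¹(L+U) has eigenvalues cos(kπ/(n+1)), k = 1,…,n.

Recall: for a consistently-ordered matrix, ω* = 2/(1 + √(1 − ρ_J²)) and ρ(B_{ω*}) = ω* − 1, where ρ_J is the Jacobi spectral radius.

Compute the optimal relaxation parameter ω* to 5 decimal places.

[ρ_J] n=28: ρ(B_J) = cos(π/(n+1)) = cos(π/29) = 0.99414.
√(1 − cos²(π/29)) = sin(π/29) ≈ 0.108119.
Then 2/(1+√(1−ρ_J²)) = 2/(1+0.108119); ω* = 2/1.108119 = 1.80486.
Hence ρ(B_{ω*}) = 1.80486 − 1 = 0.80486.

ω* = 1.80486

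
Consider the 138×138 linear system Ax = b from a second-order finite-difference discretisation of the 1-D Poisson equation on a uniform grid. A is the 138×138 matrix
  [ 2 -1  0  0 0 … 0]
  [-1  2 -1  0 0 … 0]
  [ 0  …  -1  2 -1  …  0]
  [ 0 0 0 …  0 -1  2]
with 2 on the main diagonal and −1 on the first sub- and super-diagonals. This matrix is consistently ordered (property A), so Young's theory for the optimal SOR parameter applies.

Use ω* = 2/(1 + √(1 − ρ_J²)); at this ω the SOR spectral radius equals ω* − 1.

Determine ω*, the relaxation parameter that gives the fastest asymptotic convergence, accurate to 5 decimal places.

[ρ_J] n=138: ρ(B_J) = cos(π/(n+1)) = cos(π/139) = 0.99974.
√(1 − cos²(π/139)) = sin(π/139) ≈ 0.022599.
ω* = 2/(1 + 0.022599) = 2/1.022599 = 1.95580.
ρ(B_{ω*}) = ω*−1 = 0.95580

ω* = 1.95580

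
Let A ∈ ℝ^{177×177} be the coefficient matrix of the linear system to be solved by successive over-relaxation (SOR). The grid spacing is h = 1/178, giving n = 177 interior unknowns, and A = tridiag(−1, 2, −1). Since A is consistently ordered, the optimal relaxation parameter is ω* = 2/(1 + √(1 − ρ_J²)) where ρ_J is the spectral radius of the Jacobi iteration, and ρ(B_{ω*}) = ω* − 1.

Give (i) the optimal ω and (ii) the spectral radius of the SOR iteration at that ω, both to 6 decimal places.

B_J for the 177×177 system has eigenvalues cos(kπ/178); ρ_J = cos(π/178) = 0.999844.
√(1 − cos²(π/178)) = sin(π/178) ≈ 0.0176485.
ω* = 2/(1+0.0176485) = 1.965315
ρ(B_{ω*}) = ω*−1 = 0.965315

ω* = 1.965315, ρ_SOR = 0.965315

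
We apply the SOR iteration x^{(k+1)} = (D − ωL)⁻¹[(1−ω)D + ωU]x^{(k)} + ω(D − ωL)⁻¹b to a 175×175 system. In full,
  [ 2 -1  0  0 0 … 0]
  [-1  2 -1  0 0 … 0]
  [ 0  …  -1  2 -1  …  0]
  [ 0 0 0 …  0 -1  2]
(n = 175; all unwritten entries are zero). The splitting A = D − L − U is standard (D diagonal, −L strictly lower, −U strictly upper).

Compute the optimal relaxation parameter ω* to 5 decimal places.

ω* = 1.96493

[ρ_J] n=175: ρ(B_J) = cos(π/(n+1)) = cos(π/176) = 0.99984.
√(1−ρ_J²) simplifies to sin(π/176) = 0.017849.
Then 2/(1+√(1−ρ_J²)) = 2/(1+0.017849); ω* = 2/1.017849 = 1.96493.
and ρ(B_{ω*}) = 1.96493 − 1 = 0.96493.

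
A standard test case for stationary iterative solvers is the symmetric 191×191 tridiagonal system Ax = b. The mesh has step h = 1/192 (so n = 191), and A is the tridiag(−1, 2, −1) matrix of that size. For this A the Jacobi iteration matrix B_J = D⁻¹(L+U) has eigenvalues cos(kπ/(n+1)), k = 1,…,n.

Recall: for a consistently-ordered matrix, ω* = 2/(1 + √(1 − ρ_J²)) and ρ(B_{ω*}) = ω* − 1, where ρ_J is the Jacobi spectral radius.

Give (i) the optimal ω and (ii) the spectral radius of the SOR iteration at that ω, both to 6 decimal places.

ω* = 1.967803, ρ_SOR = 0.967803

B_J for the 191×191 system has eigenvalues cos(kπ/192); ρ_J = cos(π/192) = 0.999866.
√(1−ρ_J²) simplifies to sin(π/192) = 0.0163617.
ω* = 2/(1+0.0163617) = 1.967803
ρ_SOR = ω* − 1 ≈ 0.967803.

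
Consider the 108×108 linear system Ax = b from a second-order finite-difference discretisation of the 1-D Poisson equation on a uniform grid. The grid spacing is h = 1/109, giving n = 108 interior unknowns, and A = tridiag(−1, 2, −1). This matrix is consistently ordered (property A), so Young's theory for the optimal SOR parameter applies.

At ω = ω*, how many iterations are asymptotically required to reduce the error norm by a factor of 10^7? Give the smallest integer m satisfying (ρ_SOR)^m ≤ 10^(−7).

½·tridiag(1,0,1) at n=108: λ_k = cos(kπ/109); max |λ| at k=1 ⇒ ρ_J = cos(π/109) ≈ 0.9995847.
√(1−ρ_J²) = |sin(π/109)| = 0.0288180
ω* = 2/(1+0.0288180) = 1.9439784
Hence ρ(B_{ω*}) = 1.9439784 − 1 = 0.9439784.
Need (0.9439784)^m ≤ 10^(−7): m ≥ 7·ln10/|ln 0.9439784| = 16.1181/0.057652 = 279.576 ⇒ m = 280.

m = 280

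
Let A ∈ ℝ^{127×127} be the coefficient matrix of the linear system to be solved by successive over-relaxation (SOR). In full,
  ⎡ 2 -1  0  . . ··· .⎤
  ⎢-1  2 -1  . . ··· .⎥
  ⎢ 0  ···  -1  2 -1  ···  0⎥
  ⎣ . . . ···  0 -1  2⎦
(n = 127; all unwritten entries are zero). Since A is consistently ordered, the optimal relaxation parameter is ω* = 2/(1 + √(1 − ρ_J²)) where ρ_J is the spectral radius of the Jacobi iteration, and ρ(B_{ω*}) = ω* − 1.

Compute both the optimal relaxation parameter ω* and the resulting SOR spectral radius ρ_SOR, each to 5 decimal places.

n=127: λ(B_J) = 1 − λ(A)/2 = cos(kπ/128); k=1 gives ρ_J = 0.99970.
root = sin(π/128) = 0.024541  (since 1−cos² = sin²).
Young: ω* = 2/(1+√(1−ρ_J²)) = 2/(1+0.024541) = 2/1.024541 = 1.95209.
ρ_SOR = ω* − 1 = 1.95209 − 1 = 0.95209.

ω* = 1.95209, ρ_SOR = 0.95209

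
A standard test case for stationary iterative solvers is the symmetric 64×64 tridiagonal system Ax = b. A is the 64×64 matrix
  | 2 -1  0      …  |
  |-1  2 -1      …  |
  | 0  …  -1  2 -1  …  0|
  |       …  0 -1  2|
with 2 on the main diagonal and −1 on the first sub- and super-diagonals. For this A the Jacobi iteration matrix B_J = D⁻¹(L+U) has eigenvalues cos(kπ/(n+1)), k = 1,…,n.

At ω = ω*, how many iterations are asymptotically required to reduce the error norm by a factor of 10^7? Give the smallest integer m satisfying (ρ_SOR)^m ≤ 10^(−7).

spectrum of D⁻¹(L+U) = {cos(kπ/65) : 1≤k≤64}; ρ_J = cos(π/65) = 0.9988322.
√(1 − cos²(π/65)) = sin(π/65) ≈ 0.0483134.
So ω* = 2/1.0483134 = 1.9078264 (Young).
ρ_SOR = ω* − 1 ≈ 0.9078264.
7·ln10 = 16.1181; −ln(0.9078264) = 0.0967021; m = ⌈16.1181/0.0967021⌉ = ⌈166.678⌉ = 167.

m = 167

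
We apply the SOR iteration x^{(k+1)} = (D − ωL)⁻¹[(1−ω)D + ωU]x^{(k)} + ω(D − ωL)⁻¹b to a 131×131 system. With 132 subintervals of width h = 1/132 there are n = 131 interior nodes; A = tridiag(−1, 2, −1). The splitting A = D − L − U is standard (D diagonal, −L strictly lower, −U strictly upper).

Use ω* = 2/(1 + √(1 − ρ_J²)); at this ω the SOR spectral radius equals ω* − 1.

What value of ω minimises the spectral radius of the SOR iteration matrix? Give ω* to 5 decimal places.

ω* = 1.95351

[ρ_J] n=131: ρ(B_J) = cos(π/(n+1)) = cos(π/132) = 0.99972.
root = sin(π/132) = 0.023798  (since 1−cos² = sin²).
ω* = 2 / (1 + 0.023798) = 2 / 1.023798 ≈ 1.95351.
At ω = 1.95351 every |λ(B_ω)| = ω−1, so ρ_SOR = 0.95351.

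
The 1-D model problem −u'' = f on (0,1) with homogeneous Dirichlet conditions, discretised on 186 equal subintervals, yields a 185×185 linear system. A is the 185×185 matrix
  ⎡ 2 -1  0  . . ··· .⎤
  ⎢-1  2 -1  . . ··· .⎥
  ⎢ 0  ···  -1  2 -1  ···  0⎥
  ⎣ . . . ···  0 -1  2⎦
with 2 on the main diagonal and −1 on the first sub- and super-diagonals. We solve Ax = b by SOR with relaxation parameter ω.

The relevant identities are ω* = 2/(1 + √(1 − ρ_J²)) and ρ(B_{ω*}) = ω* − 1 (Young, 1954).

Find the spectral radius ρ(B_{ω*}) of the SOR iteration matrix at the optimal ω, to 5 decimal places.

ρ_SOR = 0.96678

spectrum of D⁻¹(L+U) = {cos(kπ/186) : 1≤k≤185}; ρ_J = cos(π/186) = 0.99986.
√(1−ρ_J²) simplifies to sin(π/186) = 0.016889.
[ω*] 2 ÷ (1 + 0.016889) = 2 ÷ 1.016889 = 1.96678.
ρ_SOR = ω* − 1 = 1.96678 − 1 = 0.96678.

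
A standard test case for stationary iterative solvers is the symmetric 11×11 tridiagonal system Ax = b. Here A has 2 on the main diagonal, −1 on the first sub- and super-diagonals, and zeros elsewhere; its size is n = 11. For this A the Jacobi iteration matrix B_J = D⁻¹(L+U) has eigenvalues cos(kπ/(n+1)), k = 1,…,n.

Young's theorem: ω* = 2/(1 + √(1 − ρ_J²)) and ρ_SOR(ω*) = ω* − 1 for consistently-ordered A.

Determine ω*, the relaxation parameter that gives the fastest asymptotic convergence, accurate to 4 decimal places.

n=11: λ(B_J) = 1 − λ(A)/2 = cos(kπ/12); k=1 gives ρ_J = 0.9659.
√(1 − cos²(π/12)) = sin(π/12) ≈ 0.25882.
So ω* = 2/1.25882 = 1.5888 (Young).
ρ(B_{ω*}) = ω*−1 = 0.5888

ω* = 1.5888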